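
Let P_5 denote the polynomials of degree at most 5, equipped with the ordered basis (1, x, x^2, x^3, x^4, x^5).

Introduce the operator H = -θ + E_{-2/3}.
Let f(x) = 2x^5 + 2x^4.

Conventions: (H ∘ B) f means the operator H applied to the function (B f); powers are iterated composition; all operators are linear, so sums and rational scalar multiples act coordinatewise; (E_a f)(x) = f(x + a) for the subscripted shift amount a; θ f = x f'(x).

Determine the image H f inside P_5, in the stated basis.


θ f = 10x^5 + 8x^4
(-θ) f = -10x^5 - 8x^4
E_{-2/3} f = 2x^5 - (14/3)x^4 + (32/9)x^3 - (16/27)x^2 - (32/81)x + 32/243
(-θ + E_{-2/3}) f = -8x^5 - (38/3)x^4 + (32/9)x^3 - (16/27)x^2 - (32/81)x + 32/243

g(x) = -8x^5 - (38/3)x^4 + (32/9)x^3 - (16/27)x^2 - (32/81)x + 32/243


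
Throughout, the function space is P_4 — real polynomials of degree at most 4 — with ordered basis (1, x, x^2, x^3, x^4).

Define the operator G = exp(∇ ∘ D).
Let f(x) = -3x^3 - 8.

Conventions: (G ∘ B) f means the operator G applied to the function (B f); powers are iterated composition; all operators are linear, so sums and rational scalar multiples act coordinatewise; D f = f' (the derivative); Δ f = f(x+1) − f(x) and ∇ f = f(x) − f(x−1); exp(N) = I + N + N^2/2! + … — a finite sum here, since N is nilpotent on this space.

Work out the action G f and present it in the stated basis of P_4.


order-1 term: -18x + 9
the series for exp(∇ ∘ D) f terminates at order 1
exp(∇ ∘ D) f = -3x^3 - 18x + 1

g(x) = -3x^3 - 18x + 1


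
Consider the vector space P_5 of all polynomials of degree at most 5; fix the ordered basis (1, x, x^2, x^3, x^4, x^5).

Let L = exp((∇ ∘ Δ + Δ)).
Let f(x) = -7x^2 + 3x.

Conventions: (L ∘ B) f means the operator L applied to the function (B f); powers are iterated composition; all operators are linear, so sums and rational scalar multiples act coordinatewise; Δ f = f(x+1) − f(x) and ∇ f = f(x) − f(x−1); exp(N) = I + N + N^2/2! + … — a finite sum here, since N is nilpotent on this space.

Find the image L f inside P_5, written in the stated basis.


order-1 term: -14x - 18
order-2 term: -7
the series for exp((∇ ∘ Δ + Δ)) f terminates at order 2
exp((∇ ∘ Δ + Δ)) f = -7x^2 - 11x - 25

g(x) = -7x^2 - 11x - 25


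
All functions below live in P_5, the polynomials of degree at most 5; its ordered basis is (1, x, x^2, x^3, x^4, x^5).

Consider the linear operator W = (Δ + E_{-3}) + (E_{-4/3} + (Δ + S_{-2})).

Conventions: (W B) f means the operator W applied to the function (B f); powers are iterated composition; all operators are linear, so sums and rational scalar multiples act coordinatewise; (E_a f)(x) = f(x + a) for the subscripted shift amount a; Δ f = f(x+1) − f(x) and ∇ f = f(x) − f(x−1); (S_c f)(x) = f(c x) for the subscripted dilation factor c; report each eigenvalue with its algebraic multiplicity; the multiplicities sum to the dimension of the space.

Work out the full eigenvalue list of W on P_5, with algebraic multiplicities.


λ = -30 (multiplicity 1), λ = -6 (multiplicity 1), λ = 0 (multiplicity 1), λ = 3 (multiplicity 1), λ = 6 (multiplicity 1), λ = 18 (multiplicity 1)

image of 1: 3
image of x: -7/3
image of x^2: 6x^2 - (14/3)x + 115/9
image of x^3: -6x^3 - 7x^2 + (115/3)x - 739/27
image of x^4: 18x^4 - (28/3)x^3 + (230/3)x^2 - (2956/27)x + 6979/81
image of x^5: -30x^5 - (35/3)x^4 + (1150/9)x^3 - (7390/27)x^2 + (34895/81)x - 59587/243
the matrix is upper triangular; its diagonal is (3, 0, 6, -6, 18, -30)
for a triangular matrix the eigenvalues are the diagonal entries, with algebraic multiplicity their repetition count


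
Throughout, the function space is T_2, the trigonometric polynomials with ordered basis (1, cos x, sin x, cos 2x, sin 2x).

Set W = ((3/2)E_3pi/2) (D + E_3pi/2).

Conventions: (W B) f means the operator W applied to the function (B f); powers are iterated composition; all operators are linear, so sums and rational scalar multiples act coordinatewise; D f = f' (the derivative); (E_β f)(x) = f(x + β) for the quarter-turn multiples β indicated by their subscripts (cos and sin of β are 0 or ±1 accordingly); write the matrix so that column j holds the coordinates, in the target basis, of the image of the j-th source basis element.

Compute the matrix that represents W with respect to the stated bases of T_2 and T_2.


the matrix is [[3/2, 0, 0, 0, 0]; [0, 0, 0, 0, 0]; [0, 0, 0, 0, 0]; [0, 0, 0, 3/2, -3]; [0, 0, 0, 3, 3/2]] (rows listed top to bottom)

image of 1: 3/2
image of cos x: 0
image of sin x: 0
image of cos 2x: (3/2)cos 2x + 3sin 2x
image of sin 2x: -3cos 2x + (3/2)sin 2x
each image's coordinates form column j of the matrix


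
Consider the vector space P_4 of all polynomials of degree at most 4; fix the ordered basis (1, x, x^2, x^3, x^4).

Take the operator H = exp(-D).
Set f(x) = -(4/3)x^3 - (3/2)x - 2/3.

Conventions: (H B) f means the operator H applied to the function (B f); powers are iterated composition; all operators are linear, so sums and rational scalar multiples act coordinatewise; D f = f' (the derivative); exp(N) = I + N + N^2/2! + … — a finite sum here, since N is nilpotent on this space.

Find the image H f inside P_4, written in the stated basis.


the result is g(x) = -(4/3)x^3 + 4x^2 - (11/2)x + 13/6

order-1 term: 4x^2 + 3/2
order-2 term: -4x
order-3 term: 4/3
the series for exp(-D) f terminates at order 3
exp(-D) f = -(4/3)x^3 + 4x^2 - (11/2)x + 13/6


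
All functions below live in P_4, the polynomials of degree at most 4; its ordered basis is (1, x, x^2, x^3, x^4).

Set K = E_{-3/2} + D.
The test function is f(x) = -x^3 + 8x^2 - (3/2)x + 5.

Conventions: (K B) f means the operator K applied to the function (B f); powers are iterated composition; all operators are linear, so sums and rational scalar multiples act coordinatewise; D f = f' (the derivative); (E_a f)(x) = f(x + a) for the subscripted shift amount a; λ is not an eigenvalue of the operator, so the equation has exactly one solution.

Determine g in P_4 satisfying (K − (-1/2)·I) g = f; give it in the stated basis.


the result is g(x) = -(2/3)x^3 + (14/3)x^2 + (46/9)x - 187/54

write g with unknown coordinates in the stated basis and equate coefficients in (K − (-1/2)·I) g = f
solving from the highest basis element down gives g = -(2/3)x^3 + (14/3)x^2 + (46/9)x - 187/54
check: K g = -(2/3)x^3 + (17/3)x^2 - (73/18)x + 727/108
so K g − (-1/2)·g = -x^3 + 8x^2 - (3/2)x + 5 = f ✓


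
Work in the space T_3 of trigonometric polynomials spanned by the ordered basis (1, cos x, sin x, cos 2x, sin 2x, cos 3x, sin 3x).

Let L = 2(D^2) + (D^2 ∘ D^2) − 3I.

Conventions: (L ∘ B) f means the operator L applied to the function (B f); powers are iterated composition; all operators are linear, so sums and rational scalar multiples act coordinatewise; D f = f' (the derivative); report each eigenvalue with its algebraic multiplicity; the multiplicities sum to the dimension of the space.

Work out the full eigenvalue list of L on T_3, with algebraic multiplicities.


λ = -4 (multiplicity 2), λ = -3 (multiplicity 1), λ = 5 (multiplicity 2), λ = 60 (multiplicity 2)

image of 1: -3
image of cos x: -4cos x
image of sin x: -4sin x
image of cos 2x: 5cos 2x
image of sin 2x: 5sin 2x
image of cos 3x: 60cos 3x
image of sin 3x: 60sin 3x
the matrix is diagonal; its diagonal is (-3, -4, -4, 5, 5, 60, 60)
for a triangular matrix the eigenvalues are the diagonal entries, with algebraic multiplicity their repetition count


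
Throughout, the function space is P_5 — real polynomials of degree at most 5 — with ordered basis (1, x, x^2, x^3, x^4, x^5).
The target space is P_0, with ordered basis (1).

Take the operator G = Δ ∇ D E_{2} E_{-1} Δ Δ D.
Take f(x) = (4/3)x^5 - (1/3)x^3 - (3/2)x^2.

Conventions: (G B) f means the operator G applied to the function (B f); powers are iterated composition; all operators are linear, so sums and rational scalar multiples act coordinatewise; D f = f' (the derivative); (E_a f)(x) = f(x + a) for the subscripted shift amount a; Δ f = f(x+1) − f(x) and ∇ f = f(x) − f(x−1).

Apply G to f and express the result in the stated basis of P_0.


D f = (20/3)x^4 - x^2 - 3x
Δ D f = (80/3)x^3 + 40x^2 + (74/3)x + 8/3
Δ Δ D f = 80x^2 + 160x + 274/3
E_{-1} (Δ Δ D) f = 80x^2 + 34/3
E_{2} E_{-1} (Δ Δ D) f = 80x^2 + 320x + 994/3
D E_{2} E_{-1} (Δ Δ D) f = 160x + 320
∇ (D E_{2} E_{-1} Δ Δ D) f = 160
Δ ∇ (D E_{2} E_{-1} Δ Δ D) f = 0

g(x) = 0


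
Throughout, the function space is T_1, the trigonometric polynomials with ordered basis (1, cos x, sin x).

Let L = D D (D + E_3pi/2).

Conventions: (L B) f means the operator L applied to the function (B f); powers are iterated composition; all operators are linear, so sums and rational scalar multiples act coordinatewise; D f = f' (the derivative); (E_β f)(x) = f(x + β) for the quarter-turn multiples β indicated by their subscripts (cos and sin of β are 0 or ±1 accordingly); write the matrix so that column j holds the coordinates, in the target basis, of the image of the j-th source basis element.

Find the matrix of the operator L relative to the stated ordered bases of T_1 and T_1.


image of 1: 0
image of cos x: 0
image of sin x: 0
each image's coordinates form column j of the matrix

the matrix is [[0, 0, 0]; [0, 0, 0]; [0, 0, 0]] (rows listed top to bottom)


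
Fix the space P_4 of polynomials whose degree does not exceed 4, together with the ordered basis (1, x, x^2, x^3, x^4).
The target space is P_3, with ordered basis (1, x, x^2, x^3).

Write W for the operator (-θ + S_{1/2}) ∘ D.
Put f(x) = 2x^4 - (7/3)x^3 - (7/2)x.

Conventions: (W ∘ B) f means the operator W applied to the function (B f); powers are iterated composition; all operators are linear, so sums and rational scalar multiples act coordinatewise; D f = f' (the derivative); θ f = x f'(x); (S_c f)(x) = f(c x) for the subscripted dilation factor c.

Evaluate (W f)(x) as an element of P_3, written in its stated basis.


the result is g(x) = -23x^3 + (49/4)x^2 - 7/2

D f = 8x^3 - 7x^2 - 7/2
θ D f = 24x^3 - 14x^2
(-θ) D f = -24x^3 + 14x^2
S_{1/2} D f = x^3 - (7/4)x^2 - 7/2
(-θ + S_{1/2}) D f = -23x^3 + (49/4)x^2 - 7/2


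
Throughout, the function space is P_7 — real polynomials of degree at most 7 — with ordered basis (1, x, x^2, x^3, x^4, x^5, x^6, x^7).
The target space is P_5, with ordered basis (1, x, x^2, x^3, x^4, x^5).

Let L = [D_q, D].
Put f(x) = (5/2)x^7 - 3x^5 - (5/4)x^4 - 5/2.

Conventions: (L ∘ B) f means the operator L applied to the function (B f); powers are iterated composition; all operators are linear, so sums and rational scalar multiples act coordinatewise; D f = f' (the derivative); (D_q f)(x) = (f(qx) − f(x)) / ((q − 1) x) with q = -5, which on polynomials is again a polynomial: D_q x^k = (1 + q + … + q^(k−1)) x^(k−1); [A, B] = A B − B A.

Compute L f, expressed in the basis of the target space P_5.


D f = (35/2)x^6 - 15x^4 - 5x^3
D_q D f = -45570x^5 + 1560x^3 - 105x^2
D_q f = (65105/2)x^6 - 1563x^4 + 130x^3
D D_q f = 195315x^5 - 6252x^3 + 390x^2
[D_q, D] f = -240885x^5 + 7812x^3 - 495x^2

the result is g(x) = -240885x^5 + 7812x^3 - 495x^2


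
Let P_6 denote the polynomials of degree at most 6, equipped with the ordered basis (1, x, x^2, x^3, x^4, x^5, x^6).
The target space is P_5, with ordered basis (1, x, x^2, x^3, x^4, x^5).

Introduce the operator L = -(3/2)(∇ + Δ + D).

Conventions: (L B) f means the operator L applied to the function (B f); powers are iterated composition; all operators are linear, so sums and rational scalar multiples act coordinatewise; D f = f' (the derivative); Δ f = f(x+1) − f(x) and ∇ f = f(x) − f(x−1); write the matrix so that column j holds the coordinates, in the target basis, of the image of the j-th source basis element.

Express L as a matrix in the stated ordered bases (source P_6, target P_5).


image of 1: 0
image of x: -9/2
image of x^2: -9x
image of x^3: -(27/2)x^2 - 3
image of x^4: -18x^3 - 12x
image of x^5: -(45/2)x^4 - 30x^2 - 3
image of x^6: -27x^5 - 60x^3 - 18x
each image's coordinates form column j of the matrix

the matrix is [[0, -9/2, 0, -3, 0, -3, 0]; [0, 0, -9, 0, -12, 0, -18]; [0, 0, 0, -27/2, 0, -30, 0]; [0, 0, 0, 0, -18, 0, -60]; [0, 0, 0, 0, 0, -45/2, 0]; [0, 0, 0, 0, 0, 0, -27]] (rows listed top to bottom)


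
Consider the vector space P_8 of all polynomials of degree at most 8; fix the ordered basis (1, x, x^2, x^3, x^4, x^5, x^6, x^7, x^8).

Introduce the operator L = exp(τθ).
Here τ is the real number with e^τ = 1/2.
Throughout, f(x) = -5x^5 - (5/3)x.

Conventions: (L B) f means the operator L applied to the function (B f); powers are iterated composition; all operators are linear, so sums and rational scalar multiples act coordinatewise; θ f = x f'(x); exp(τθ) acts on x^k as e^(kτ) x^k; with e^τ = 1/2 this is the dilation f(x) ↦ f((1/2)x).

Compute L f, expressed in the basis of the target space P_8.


exp(τθ) x^k = e^(kτ) x^k; with e^τ = 1/2 this sends x^k to (1/2)^k x^k
x ↦ 1/2 x
x^5 ↦ 1/32 x^5
applying this coordinatewise to f: exp(τθ) f = -(5/32)x^5 - (5/6)x

g(x) = -(5/32)x^5 - (5/6)x


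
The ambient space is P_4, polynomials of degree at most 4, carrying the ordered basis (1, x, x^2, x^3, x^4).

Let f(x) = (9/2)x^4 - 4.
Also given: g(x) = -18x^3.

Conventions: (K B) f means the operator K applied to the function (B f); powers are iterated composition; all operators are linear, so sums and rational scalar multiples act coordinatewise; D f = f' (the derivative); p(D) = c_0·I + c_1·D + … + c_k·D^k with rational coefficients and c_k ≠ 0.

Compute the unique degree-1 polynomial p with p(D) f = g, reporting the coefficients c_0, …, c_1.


D^0 f = (9/2)x^4 - 4
D^1 f = 18x^3
matching coefficients of g against c_0 f + c_1 Df + … from the top degree down determines the c_i
solution: c_0 = 0, c_1 = -1

p(D) = -D, i.e. c_0 = 0, c_1 = -1


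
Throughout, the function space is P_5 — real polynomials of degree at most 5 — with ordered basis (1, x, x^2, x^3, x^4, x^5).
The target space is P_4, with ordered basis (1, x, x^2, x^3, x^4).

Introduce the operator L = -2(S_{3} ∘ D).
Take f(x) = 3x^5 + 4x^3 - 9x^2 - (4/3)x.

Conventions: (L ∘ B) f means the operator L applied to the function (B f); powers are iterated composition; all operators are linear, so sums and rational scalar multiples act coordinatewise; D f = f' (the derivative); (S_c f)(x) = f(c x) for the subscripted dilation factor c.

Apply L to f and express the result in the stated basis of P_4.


g(x) = -2430x^4 - 216x^2 + 108x + 8/3

D f = 15x^4 + 12x^2 - 18x - 4/3
S_{3} D f = 1215x^4 + 108x^2 - 54x - 4/3
(-2(S_{3} ∘ D)) f = -2430x^4 - 216x^2 + 108x + 8/3


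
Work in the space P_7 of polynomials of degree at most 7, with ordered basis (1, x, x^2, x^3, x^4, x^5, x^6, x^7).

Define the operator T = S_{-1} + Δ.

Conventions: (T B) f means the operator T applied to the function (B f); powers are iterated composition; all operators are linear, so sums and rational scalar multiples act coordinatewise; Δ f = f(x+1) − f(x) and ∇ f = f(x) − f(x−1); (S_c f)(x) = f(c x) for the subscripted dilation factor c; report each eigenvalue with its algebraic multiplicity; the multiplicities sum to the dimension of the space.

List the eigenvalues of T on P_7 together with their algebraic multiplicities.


image of 1: 1
image of x: -x + 1
image of x^2: x^2 + 2x + 1
image of x^3: -x^3 + 3x^2 + 3x + 1
image of x^4: x^4 + 4x^3 + 6x^2 + 4x + 1
image of x^5: -x^5 + 5x^4 + 10x^3 + 10x^2 + 5x + 1
image of x^6: x^6 + 6x^5 + 15x^4 + 20x^3 + 15x^2 + 6x + 1
image of x^7: -x^7 + 7x^6 + 21x^5 + 35x^4 + 35x^3 + 21x^2 + 7x + 1
the matrix is upper triangular; its diagonal is (1, -1, 1, -1, 1, -1, 1, -1)
for a triangular matrix the eigenvalues are the diagonal entries, with algebraic multiplicity their repetition count

λ = -1 (multiplicity 4), λ = 1 (multiplicity 4)


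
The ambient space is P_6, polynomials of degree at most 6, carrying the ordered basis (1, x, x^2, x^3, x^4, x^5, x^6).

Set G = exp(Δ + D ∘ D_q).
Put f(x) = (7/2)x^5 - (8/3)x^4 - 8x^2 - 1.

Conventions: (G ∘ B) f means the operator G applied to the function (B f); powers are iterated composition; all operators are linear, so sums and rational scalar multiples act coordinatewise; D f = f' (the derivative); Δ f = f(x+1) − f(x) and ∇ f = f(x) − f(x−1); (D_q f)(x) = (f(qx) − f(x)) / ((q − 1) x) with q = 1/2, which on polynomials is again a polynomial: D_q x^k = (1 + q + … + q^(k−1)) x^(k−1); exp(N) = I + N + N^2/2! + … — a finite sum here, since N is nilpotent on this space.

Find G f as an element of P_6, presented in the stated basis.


the result is g(x) = (7/2)x^5 + (89/6)x^4 + (2075/24)x^3 + (6717/32)x^2 + (39329/96)x + 45847/144

order-1 term: (35/2)x^4 + (1235/24)x^3 + 4x^2 - (55/6)x - 115/6
order-2 term: 35x^3 + (5725/32)x^2 + (19799/96)x + 1675/48
order-3 term: 35x^2 + (9365/48)x + 132193/576
order-4 term: (35/2)x + 13565/192
order-5 term: 7/2
the series for exp(Δ + D ∘ D_q) f terminates at order 5
exp(Δ + D ∘ D_q) f = (7/2)x^5 + (89/6)x^4 + (2075/24)x^3 + (6717/32)x^2 + (39329/96)x + 45847/144


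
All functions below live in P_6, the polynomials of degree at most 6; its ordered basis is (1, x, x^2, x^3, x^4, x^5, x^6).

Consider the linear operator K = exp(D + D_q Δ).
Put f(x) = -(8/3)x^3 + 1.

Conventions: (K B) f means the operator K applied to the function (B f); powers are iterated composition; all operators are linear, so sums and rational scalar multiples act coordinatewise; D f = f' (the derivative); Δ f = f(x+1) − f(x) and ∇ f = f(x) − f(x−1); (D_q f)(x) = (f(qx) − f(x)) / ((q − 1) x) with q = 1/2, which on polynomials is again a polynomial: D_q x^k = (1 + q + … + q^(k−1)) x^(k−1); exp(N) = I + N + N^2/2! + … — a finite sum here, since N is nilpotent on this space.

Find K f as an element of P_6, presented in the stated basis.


order-1 term: -8x^2 - 12x - 8
order-2 term: -8x - 14
order-3 term: -8/3
the series for exp(D + D_q Δ) f terminates at order 3
exp(D + D_q Δ) f = -(8/3)x^3 - 8x^2 - 20x - 71/3

the image equals g(x) = -(8/3)x^3 - 8x^2 - 20x - 71/3


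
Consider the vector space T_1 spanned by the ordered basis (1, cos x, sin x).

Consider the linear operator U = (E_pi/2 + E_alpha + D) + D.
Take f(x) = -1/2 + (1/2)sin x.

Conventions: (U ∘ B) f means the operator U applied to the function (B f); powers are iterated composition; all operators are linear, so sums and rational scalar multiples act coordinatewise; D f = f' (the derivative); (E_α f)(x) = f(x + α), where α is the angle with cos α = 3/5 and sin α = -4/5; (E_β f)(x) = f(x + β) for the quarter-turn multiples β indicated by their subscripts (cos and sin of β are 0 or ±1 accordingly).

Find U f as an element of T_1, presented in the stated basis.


E_pi/2 f = -1/2 + (1/2)cos x
E_alpha f = -1/2 - (2/5)cos x + (3/10)sin x
D f = (1/2)cos x
(E_pi/2 + E_alpha + D) f = -1 + (3/5)cos x + (3/10)sin x
D f = (1/2)cos x
((E_pi/2 + E_alpha + D) + D) f = -1 + (11/10)cos x + (3/10)sin x

g(x) = -1 + (11/10)cos x + (3/10)sin x


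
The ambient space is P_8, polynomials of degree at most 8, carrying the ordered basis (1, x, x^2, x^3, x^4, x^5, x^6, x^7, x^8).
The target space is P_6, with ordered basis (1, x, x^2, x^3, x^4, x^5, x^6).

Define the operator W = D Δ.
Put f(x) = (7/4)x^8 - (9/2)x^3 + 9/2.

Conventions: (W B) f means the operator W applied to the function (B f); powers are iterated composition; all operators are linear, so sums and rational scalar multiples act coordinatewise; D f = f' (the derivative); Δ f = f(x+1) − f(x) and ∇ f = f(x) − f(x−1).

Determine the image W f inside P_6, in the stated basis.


Δ f = 14x^7 + 49x^6 + 98x^5 + (245/2)x^4 + 98x^3 + (71/2)x^2 + (1/2)x - 11/4
D Δ f = 98x^6 + 294x^5 + 490x^4 + 490x^3 + 294x^2 + 71x + 1/2

the result is g(x) = 98x^6 + 294x^5 + 490x^4 + 490x^3 + 294x^2 + 71x + 1/2


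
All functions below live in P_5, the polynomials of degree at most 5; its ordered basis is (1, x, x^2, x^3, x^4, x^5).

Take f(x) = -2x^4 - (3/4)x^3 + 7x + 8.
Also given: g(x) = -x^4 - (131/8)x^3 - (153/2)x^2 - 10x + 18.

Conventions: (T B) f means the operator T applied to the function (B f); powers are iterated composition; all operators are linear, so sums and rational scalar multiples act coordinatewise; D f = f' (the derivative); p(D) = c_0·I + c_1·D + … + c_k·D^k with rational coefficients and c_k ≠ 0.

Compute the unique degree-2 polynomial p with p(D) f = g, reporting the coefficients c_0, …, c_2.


D^0 f = -2x^4 - (3/4)x^3 + 7x + 8
D^1 f = -8x^3 - (9/4)x^2 + 7
D^2 f = -24x^2 - (9/2)x
matching coefficients of g against c_0 f + c_1 Df + … from the top degree down determines the c_i
solution: c_0 = 1/2, c_1 = 2, c_2 = 3

c_0 = 1/2, c_1 = 2, c_2 = 3


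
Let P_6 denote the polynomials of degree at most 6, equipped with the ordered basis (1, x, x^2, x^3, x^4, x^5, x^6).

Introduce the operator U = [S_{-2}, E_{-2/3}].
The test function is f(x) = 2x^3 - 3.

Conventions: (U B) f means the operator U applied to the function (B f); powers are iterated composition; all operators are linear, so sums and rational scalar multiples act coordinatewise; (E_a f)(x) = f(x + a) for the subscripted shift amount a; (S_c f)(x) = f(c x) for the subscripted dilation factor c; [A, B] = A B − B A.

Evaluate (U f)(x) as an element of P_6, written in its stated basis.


E_{-2/3} f = 2x^3 - 4x^2 + (8/3)x - 97/27
S_{-2} E_{-2/3} f = -16x^3 - 16x^2 - (16/3)x - 97/27
S_{-2} f = -16x^3 - 3
E_{-2/3} S_{-2} f = -16x^3 + 32x^2 - (64/3)x + 47/27
[S_{-2}, E_{-2/3}] f = -48x^2 + 16x - 16/3

the image equals g(x) = -48x^2 + 16x - 16/3


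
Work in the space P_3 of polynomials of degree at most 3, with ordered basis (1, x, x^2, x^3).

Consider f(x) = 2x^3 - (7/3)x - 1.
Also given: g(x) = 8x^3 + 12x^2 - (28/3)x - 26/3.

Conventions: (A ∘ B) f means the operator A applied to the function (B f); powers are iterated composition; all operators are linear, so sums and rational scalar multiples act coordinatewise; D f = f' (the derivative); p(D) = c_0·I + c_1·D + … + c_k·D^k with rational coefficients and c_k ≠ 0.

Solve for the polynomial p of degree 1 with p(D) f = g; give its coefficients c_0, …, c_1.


D^0 f = 2x^3 - (7/3)x - 1
D^1 f = 6x^2 - 7/3
matching coefficients of g against c_0 f + c_1 Df + … from the top degree down determines the c_i
solution: c_0 = 4, c_1 = 2

p(D) = 4·I + 2·D, i.e. c_0 = 4, c_1 = 2


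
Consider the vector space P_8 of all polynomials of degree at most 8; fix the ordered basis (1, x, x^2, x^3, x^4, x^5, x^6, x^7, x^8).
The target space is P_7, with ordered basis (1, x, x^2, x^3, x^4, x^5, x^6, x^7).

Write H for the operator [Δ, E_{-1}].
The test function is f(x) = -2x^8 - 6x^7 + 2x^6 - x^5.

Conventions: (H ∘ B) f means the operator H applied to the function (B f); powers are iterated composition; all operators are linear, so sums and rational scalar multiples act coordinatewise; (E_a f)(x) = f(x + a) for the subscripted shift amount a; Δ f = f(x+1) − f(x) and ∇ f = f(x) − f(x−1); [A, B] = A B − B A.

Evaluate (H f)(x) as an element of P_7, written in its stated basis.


the image equals g(x) = 0

E_{-1} f = -2x^8 + 10x^7 - 12x^6 - 27x^5 + 105x^4 - 148x^3 + 110x^2 - 43x + 7
Δ E_{-1} f = -16x^7 + 14x^6 + 26x^5 - 105x^4 + 148x^3 - 110x^2 + 43x - 7
Δ f = -16x^7 - 98x^6 - 226x^5 - 325x^4 - 292x^3 - 162x^2 - 51x - 7
E_{-1} Δ f = -16x^7 + 14x^6 + 26x^5 - 105x^4 + 148x^3 - 110x^2 + 43x - 7
[Δ, E_{-1}] f = 0


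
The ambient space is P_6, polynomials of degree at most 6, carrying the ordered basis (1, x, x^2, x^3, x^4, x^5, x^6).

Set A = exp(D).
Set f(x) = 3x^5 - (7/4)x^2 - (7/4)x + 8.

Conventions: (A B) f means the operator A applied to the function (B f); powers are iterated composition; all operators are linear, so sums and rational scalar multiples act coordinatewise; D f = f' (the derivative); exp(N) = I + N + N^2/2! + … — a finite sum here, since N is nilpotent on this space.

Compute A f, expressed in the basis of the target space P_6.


order-1 term: 15x^4 - (7/2)x - 7/4
order-2 term: 30x^3 - 7/4
order-3 term: 30x^2
order-4 term: 15x
order-5 term: 3
the series for exp(D) f terminates at order 5
exp(D) f = 3x^5 + 15x^4 + 30x^3 + (113/4)x^2 + (39/4)x + 15/2

g(x) = 3x^5 + 15x^4 + 30x^3 + (113/4)x^2 + (39/4)x + 15/2


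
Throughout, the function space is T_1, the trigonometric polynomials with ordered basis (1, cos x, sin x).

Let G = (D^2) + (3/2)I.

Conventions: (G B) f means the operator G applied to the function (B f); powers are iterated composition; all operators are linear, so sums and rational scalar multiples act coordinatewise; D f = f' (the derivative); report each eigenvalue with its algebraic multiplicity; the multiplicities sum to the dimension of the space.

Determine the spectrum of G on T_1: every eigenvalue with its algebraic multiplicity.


λ = 1/2 (multiplicity 2), λ = 3/2 (multiplicity 1)

image of 1: 3/2
image of cos x: (1/2)cos x
image of sin x: (1/2)sin x
the matrix is diagonal; its diagonal is (3/2, 1/2, 1/2)
for a triangular matrix the eigenvalues are the diagonal entries, with algebraic multiplicity their repetition count


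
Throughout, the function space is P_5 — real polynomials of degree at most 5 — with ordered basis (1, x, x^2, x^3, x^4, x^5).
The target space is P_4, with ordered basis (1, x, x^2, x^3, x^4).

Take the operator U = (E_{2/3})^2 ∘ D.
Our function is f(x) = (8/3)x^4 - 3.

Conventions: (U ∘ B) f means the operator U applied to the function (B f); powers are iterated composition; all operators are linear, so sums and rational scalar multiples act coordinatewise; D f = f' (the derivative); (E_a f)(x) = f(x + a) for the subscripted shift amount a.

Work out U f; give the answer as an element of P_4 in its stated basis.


the result is g(x) = (32/3)x^3 + (128/3)x^2 + (512/9)x + 2048/81

D f = (32/3)x^3
E_{2/3} D f = (32/3)x^3 + (64/3)x^2 + (128/9)x + 256/81
E_{2/3} E_{2/3} D f = (32/3)x^3 + (128/3)x^2 + (512/9)x + 2048/81


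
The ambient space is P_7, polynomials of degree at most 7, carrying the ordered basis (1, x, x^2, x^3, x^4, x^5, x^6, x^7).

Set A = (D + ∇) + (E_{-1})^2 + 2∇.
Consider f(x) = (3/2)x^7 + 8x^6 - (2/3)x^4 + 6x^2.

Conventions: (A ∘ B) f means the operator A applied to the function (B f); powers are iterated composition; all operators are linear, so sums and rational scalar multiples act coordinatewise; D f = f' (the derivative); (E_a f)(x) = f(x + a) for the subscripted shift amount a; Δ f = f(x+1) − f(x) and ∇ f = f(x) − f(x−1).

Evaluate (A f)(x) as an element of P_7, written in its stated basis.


D f = (21/2)x^6 + 48x^5 - (8/3)x^3 + 12x
∇ f = (21/2)x^6 + (33/2)x^5 - (135/2)x^4 + (629/6)x^3 - (169/2)x^2 + (281/6)x - 71/6
(D + ∇) f = 21x^6 + (129/2)x^5 - (135/2)x^4 + (613/6)x^3 - (169/2)x^2 + (353/6)x - 71/6
E_{-1} f = (3/2)x^7 - (5/2)x^6 - (33/2)x^5 + (401/6)x^4 - (629/6)x^3 + (181/2)x^2 - (281/6)x + 71/6
E_{-1} E_{-1} f = (3/2)x^7 - 13x^6 + 30x^5 + (178/3)x^4 - (1304/3)x^3 + 902x^2 - (2600/3)x + 1000/3
∇ f = (21/2)x^6 + (33/2)x^5 - (135/2)x^4 + (629/6)x^3 - (169/2)x^2 + (281/6)x - 71/6
(2∇) f = 21x^6 + 33x^5 - 135x^4 + (629/3)x^3 - 169x^2 + (281/3)x - 71/3
((D + ∇) + (E_{-1})^2 + 2∇) f = (3/2)x^7 + 29x^6 + (255/2)x^5 - (859/6)x^4 - (737/6)x^3 + (1297/2)x^2 - (4285/6)x + 1787/6

the image equals g(x) = (3/2)x^7 + 29x^6 + (255/2)x^5 - (859/6)x^4 - (737/6)x^3 + (1297/2)x^2 - (4285/6)x + 1787/6


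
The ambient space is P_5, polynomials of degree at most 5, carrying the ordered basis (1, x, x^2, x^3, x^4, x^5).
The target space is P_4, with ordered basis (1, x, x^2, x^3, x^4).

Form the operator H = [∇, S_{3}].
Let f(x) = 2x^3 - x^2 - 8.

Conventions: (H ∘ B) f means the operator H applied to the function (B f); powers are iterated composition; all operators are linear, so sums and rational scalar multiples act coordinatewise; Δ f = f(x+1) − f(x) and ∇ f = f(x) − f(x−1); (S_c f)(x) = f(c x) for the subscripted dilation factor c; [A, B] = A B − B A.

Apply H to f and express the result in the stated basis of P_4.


S_{3} f = 54x^3 - 9x^2 - 8
∇ S_{3} f = 162x^2 - 180x + 63
∇ f = 6x^2 - 8x + 3
S_{3} ∇ f = 54x^2 - 24x + 3
[∇, S_{3}] f = 108x^2 - 156x + 60

g(x) = 108x^2 - 156x + 60


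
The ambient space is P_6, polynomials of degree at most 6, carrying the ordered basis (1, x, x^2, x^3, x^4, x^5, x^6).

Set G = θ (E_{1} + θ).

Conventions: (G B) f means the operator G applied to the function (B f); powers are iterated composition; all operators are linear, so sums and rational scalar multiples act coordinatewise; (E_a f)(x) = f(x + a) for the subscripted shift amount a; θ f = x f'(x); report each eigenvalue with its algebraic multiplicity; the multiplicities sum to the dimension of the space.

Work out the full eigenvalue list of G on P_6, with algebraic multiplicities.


image of 1: 0
image of x: 2x
image of x^2: 6x^2 + 2x
image of x^3: 12x^3 + 6x^2 + 3x
image of x^4: 20x^4 + 12x^3 + 12x^2 + 4x
image of x^5: 30x^5 + 20x^4 + 30x^3 + 20x^2 + 5x
image of x^6: 42x^6 + 30x^5 + 60x^4 + 60x^3 + 30x^2 + 6x
the matrix is upper triangular; its diagonal is (0, 2, 6, 12, 20, 30, 42)
for a triangular matrix the eigenvalues are the diagonal entries, with algebraic multiplicity their repetition count

λ = 0 (multiplicity 1), λ = 2 (multiplicity 1), λ = 6 (multiplicity 1), λ = 12 (multiplicity 1), λ = 20 (multiplicity 1), λ = 30 (multiplicity 1), λ = 42 (multiplicity 1)


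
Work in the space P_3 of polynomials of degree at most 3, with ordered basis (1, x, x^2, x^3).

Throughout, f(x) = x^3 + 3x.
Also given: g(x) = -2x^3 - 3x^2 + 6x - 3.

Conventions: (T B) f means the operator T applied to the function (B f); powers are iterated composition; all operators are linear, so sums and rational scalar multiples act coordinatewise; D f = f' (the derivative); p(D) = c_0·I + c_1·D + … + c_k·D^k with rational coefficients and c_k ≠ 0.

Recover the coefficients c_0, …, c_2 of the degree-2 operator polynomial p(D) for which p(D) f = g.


D^0 f = x^3 + 3x
D^1 f = 3x^2 + 3
D^2 f = 6x
matching coefficients of g against c_0 f + c_1 Df + … from the top degree down determines the c_i
solution: c_0 = -2, c_1 = -1, c_2 = 2

c_0 = -2, c_1 = -1, c_2 = 2


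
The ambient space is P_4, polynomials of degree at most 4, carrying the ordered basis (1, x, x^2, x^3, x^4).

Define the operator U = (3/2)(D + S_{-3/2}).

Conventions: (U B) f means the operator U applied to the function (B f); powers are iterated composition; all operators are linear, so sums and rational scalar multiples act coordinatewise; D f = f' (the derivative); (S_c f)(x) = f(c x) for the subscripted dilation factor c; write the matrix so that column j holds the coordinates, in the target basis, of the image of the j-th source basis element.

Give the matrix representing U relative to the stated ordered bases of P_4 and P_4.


image of 1: 3/2
image of x: -(9/4)x + 3/2
image of x^2: (27/8)x^2 + 3x
image of x^3: -(81/16)x^3 + (9/2)x^2
image of x^4: (243/32)x^4 + 6x^3
each image's coordinates form column j of the matrix

the matrix is [[3/2, 3/2, 0, 0, 0]; [0, -9/4, 3, 0, 0]; [0, 0, 27/8, 9/2, 0]; [0, 0, 0, -81/16, 6]; [0, 0, 0, 0, 243/32]] (rows listed top to bottom)


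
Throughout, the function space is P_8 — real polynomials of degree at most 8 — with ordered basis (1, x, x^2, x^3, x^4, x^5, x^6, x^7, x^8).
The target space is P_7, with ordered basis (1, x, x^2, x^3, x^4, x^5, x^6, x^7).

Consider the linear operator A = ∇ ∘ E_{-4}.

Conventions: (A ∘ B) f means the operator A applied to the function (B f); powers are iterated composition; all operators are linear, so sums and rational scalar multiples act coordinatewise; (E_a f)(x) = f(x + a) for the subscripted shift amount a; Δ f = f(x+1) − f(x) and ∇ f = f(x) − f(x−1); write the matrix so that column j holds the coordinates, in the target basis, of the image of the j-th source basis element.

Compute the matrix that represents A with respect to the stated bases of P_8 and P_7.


the matrix is [[0, 1, -9, 61, -369, 2101, -11529, 61741, -325089]; [0, 0, 2, -27, 244, -1845, 12606, -80703, 493928]; [0, 0, 0, 3, -54, 610, -5535, 44121, -322812]; [0, 0, 0, 0, 4, -90, 1220, -12915, 117656]; [0, 0, 0, 0, 0, 5, -135, 2135, -25830]; [0, 0, 0, 0, 0, 0, 6, -189, 3416]; [0, 0, 0, 0, 0, 0, 0, 7, -252]; [0, 0, 0, 0, 0, 0, 0, 0, 8]] (rows listed top to bottom)

image of 1: 0
image of x: 1
image of x^2: 2x - 9
image of x^3: 3x^2 - 27x + 61
image of x^4: 4x^3 - 54x^2 + 244x - 369
image of x^5: 5x^4 - 90x^3 + 610x^2 - 1845x + 2101
image of x^6: 6x^5 - 135x^4 + 1220x^3 - 5535x^2 + 12606x - 11529
image of x^7: 7x^6 - 189x^5 + 2135x^4 - 12915x^3 + 44121x^2 - 80703x + 61741
image of x^8: 8x^7 - 252x^6 + 3416x^5 - 25830x^4 + 117656x^3 - 322812x^2 + 493928x - 325089
each image's coordinates form column j of the matrix


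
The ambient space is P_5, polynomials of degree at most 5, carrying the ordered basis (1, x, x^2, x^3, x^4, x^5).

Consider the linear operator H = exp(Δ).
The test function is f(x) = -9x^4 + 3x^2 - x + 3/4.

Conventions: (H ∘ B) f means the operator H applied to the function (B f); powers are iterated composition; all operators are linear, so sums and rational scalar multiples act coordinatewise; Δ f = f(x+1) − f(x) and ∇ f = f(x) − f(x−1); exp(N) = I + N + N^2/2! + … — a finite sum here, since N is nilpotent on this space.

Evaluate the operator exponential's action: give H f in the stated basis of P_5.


order-1 term: -36x^3 - 54x^2 - 30x - 7
order-2 term: -54x^2 - 108x - 60
order-3 term: -36x - 54
order-4 term: -9
the series for exp(Δ) f terminates at order 4
exp(Δ) f = -9x^4 - 36x^3 - 105x^2 - 175x - 517/4

the image equals g(x) = -9x^4 - 36x^3 - 105x^2 - 175x - 517/4


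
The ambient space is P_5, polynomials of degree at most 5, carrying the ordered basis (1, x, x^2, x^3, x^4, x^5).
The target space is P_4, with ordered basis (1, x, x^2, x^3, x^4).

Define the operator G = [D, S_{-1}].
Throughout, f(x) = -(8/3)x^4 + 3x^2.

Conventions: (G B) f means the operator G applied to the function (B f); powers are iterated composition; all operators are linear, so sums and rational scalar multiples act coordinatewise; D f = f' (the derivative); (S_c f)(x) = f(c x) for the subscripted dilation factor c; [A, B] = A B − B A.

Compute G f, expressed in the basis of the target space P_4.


the result is g(x) = -(64/3)x^3 + 12x

S_{-1} f = -(8/3)x^4 + 3x^2
D S_{-1} f = -(32/3)x^3 + 6x
D f = -(32/3)x^3 + 6x
S_{-1} D f = (32/3)x^3 - 6x
[D, S_{-1}] f = -(64/3)x^3 + 12x


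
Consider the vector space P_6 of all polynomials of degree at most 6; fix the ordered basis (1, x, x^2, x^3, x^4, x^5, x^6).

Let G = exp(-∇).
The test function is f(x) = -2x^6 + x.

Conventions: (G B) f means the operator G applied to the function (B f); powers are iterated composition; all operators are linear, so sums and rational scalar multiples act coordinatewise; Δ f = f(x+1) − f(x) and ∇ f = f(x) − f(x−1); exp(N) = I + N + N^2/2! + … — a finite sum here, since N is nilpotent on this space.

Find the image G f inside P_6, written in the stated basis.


g(x) = -2x^6 + 12x^5 - 60x^4 + 200x^3 - 450x^2 + 625x - 407

order-1 term: 12x^5 - 30x^4 + 40x^3 - 30x^2 + 12x - 3
order-2 term: -30x^4 + 120x^3 - 210x^2 + 180x - 62
order-3 term: 40x^3 - 180x^2 + 300x - 180
order-4 term: -30x^2 + 120x - 130
order-5 term: 12x - 30
order-6 term: -2
the series for exp(-∇) f terminates at order 6
exp(-∇) f = -2x^6 + 12x^5 - 60x^4 + 200x^3 - 450x^2 + 625x - 407


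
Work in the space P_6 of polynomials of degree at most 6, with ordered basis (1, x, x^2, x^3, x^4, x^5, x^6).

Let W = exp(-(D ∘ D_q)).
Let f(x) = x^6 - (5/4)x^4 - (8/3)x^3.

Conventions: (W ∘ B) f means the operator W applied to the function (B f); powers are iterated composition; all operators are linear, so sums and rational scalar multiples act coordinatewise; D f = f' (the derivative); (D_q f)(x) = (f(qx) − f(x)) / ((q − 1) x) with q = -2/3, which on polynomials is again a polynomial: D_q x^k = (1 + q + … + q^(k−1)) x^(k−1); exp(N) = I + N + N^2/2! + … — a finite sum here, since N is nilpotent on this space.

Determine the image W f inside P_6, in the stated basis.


order-1 term: -(665/243)x^4 + (65/36)x^2 + (112/27)x
order-2 term: (8645/4374)x^2 - 65/216
order-3 term: -8645/39366
the series for exp(-(D ∘ D_q)) f terminates at order 3
exp(-(D ∘ D_q)) f = x^6 - (3875/972)x^4 - (8/3)x^3 + (33085/8748)x^2 + (112/27)x - 81965/157464

g(x) = x^6 - (3875/972)x^4 - (8/3)x^3 + (33085/8748)x^2 + (112/27)x - 81965/157464


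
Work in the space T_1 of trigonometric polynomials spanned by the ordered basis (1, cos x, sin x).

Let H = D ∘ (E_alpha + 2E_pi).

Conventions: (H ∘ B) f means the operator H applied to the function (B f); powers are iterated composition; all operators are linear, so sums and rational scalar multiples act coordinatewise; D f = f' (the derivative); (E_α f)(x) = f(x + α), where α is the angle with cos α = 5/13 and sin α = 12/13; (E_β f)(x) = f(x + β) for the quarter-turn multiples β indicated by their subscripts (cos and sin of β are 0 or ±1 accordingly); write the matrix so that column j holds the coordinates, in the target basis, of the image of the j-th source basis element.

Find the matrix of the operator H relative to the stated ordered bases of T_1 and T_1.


image of 1: 0
image of cos x: -(12/13)cos x + (21/13)sin x
image of sin x: -(21/13)cos x - (12/13)sin x
each image's coordinates form column j of the matrix

the matrix is [[0, 0, 0]; [0, -12/13, -21/13]; [0, 21/13, -12/13]] (rows listed top to bottom)


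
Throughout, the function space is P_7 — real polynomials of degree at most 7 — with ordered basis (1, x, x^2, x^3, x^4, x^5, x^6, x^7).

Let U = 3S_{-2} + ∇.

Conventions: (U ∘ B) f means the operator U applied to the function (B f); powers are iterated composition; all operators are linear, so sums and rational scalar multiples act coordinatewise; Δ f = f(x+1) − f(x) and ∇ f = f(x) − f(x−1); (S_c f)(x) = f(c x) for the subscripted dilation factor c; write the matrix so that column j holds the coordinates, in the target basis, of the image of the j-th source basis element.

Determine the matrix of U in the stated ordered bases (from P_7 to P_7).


image of 1: 3
image of x: -6x + 1
image of x^2: 12x^2 + 2x - 1
image of x^3: -24x^3 + 3x^2 - 3x + 1
image of x^4: 48x^4 + 4x^3 - 6x^2 + 4x - 1
image of x^5: -96x^5 + 5x^4 - 10x^3 + 10x^2 - 5x + 1
image of x^6: 192x^6 + 6x^5 - 15x^4 + 20x^3 - 15x^2 + 6x - 1
image of x^7: -384x^7 + 7x^6 - 21x^5 + 35x^4 - 35x^3 + 21x^2 - 7x + 1
each image's coordinates form column j of the matrix

the matrix is [[3, 1, -1, 1, -1, 1, -1, 1]; [0, -6, 2, -3, 4, -5, 6, -7]; [0, 0, 12, 3, -6, 10, -15, 21]; [0, 0, 0, -24, 4, -10, 20, -35]; [0, 0, 0, 0, 48, 5, -15, 35]; [0, 0, 0, 0, 0, -96, 6, -21]; [0, 0, 0, 0, 0, 0, 192, 7]; [0, 0, 0, 0, 0, 0, 0, -384]] (rows listed top to bottom)


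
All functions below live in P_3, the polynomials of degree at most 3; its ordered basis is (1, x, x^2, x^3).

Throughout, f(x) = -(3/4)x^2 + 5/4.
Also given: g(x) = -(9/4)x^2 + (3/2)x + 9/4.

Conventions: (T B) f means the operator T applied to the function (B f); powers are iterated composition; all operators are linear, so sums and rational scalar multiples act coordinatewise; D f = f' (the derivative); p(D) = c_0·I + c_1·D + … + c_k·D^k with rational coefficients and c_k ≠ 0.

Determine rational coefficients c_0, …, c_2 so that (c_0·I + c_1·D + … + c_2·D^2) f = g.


c_0 = 3, c_1 = -1, c_2 = 1

D^0 f = -(3/4)x^2 + 5/4
D^1 f = -(3/2)x
D^2 f = -3/2
matching coefficients of g against c_0 f + c_1 Df + … from the top degree down determines the c_i
solution: c_0 = 3, c_1 = -1, c_2 = 1


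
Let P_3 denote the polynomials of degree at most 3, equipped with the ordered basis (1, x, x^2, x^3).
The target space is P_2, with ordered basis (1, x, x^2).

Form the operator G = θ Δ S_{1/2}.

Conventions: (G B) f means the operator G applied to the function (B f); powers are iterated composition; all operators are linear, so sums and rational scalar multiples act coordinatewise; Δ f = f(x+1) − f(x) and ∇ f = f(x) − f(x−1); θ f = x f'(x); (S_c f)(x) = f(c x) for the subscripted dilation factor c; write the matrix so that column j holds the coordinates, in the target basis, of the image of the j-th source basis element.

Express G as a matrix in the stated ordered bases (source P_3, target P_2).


image of 1: 0
image of x: 0
image of x^2: (1/2)x
image of x^3: (3/4)x^2 + (3/8)x
each image's coordinates form column j of the matrix

the matrix is [[0, 0, 0, 0]; [0, 0, 1/2, 3/8]; [0, 0, 0, 3/4]] (rows listed top to bottom)
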